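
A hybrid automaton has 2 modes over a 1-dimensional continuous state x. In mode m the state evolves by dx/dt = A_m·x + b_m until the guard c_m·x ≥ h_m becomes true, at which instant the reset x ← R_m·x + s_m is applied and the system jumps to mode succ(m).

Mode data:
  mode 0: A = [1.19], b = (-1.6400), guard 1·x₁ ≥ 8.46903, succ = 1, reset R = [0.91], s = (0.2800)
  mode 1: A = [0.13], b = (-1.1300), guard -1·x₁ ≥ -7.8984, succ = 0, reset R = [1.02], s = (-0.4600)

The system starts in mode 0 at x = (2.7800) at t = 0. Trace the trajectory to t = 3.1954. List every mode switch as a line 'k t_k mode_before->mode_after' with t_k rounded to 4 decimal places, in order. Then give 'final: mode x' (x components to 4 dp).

Mode 0: guard c·x = 8.4690 hit at Δt = 1.3622 (t = 1.3622), x⁻ = (8.4690) → reset → x⁺ = (7.9868), jump to mode 1
Mode 1: guard c·x = -7.8984 hit at Δt = 0.9083 (t = 2.2705), x⁻ = (7.8984) → reset → x⁺ = (7.5964), jump to mode 0
Mode 0: guard c·x = 8.4690 hit at Δt = 0.1104 (t = 2.3808), x⁻ = (8.4690) → reset → x⁺ = (7.9868), jump to mode 1
Mode 1: flow for 0.8146 to horizon, guard not reached → x = (7.9080)

1 1.3622 0->1
2 2.2705 1->0
3 2.3808 0->1
final: 1 7.9080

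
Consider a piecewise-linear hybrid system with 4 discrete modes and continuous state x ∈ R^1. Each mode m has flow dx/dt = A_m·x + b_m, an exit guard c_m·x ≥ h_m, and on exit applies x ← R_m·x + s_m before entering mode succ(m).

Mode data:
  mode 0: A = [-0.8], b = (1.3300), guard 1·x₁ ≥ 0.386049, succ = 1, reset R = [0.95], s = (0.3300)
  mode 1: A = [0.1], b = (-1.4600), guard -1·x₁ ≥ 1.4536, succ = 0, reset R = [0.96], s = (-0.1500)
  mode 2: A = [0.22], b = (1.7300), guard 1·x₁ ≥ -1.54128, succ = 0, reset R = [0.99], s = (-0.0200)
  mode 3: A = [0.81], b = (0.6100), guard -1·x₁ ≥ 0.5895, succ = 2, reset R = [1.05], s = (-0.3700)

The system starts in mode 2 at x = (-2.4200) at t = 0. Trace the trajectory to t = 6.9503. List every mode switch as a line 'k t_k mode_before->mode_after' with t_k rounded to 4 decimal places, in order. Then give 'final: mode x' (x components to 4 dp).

1 0.6802 2->0
2 1.8323 0->1
3 3.2704 1->0
4 4.4223 0->1
5 5.8604 1->0
final: 0 0.3211

Mode 2: guard c·x = -1.5413 hit at Δt = 0.6802 (t = 0.6802), x⁻ = (-1.5413) → reset → x⁺ = (-1.5459), jump to mode 0
Mode 0: guard c·x = 0.3860 hit at Δt = 1.1521 (t = 1.8323), x⁻ = (0.3860) → reset → x⁺ = (0.6967), jump to mode 1
Mode 1: guard c·x = 1.4536 hit at Δt = 1.4381 (t = 3.2704), x⁻ = (-1.4536) → reset → x⁺ = (-1.5455), jump to mode 0
Mode 0: guard c·x = 0.3860 hit at Δt = 1.1519 (t = 4.4223), x⁻ = (0.3860) → reset → x⁺ = (0.6967), jump to mode 1
Mode 1: guard c·x = 1.4536 hit at Δt = 1.4381 (t = 5.8604), x⁻ = (-1.4536) → reset → x⁺ = (-1.5455), jump to mode 0
Mode 0: flow for 1.0899 to horizon, guard not reached → x = (0.3211)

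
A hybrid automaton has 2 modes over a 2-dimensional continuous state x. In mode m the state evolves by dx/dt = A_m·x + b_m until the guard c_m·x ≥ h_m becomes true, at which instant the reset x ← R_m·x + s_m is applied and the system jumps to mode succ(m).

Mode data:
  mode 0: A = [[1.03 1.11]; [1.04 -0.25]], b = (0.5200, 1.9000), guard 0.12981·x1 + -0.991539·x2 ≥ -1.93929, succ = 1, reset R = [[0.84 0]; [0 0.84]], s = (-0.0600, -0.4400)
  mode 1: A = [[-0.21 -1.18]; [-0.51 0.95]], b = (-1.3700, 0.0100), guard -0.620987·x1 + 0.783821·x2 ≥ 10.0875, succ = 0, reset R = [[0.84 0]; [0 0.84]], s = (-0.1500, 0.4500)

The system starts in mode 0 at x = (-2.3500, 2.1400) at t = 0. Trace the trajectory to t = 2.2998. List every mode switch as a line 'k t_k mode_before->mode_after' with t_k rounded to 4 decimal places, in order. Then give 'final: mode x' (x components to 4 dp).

1 0.5117 0->1
2 1.7301 1->0
final: 0 -6.4691 3.2179

Mode 0: guard c·x = -1.9393 hit at Δt = 0.5117 (t = 0.5117), x⁻ = (-2.1999, 1.6678) → reset → x⁺ = (-1.9079, 0.9610), jump to mode 1
Mode 1: guard c·x = 10.0875 hit at Δt = 1.2184 (t = 1.7301), x⁻ = (-7.2033, 7.1628) → reset → x⁺ = (-6.2007, 6.4668), jump to mode 0
Mode 0: flow for 0.5697 to horizon, guard not reached → x = (-6.4691, 3.2179)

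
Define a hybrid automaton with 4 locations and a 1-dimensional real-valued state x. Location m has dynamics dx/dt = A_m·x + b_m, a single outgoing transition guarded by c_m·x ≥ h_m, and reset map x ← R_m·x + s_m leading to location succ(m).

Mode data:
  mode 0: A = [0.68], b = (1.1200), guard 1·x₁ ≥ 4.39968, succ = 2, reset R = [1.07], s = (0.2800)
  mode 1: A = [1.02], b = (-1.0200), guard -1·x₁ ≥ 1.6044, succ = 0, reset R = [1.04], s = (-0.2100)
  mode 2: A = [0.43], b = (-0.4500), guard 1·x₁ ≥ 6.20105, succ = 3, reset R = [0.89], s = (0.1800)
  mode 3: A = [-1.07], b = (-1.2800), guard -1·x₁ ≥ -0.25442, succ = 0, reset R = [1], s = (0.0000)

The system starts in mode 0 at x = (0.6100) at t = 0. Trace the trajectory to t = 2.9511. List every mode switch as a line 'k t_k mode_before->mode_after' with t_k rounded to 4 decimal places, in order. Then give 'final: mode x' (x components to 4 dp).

Mode 0: guard c·x = 4.3997 hit at Δt = 1.4492 (t = 1.4492), x⁻ = (4.3997) → reset → x⁺ = (4.9877), jump to mode 2
Mode 2: guard c·x = 6.2011 hit at Δt = 0.6242 (t = 2.0734), x⁻ = (6.2011) → reset → x⁺ = (5.6989), jump to mode 3
Mode 3: flow for 0.8777 to horizon, guard not reached → x = (1.4995)

1 1.4492 0->2
2 2.0734 2->3
final: 3 1.4995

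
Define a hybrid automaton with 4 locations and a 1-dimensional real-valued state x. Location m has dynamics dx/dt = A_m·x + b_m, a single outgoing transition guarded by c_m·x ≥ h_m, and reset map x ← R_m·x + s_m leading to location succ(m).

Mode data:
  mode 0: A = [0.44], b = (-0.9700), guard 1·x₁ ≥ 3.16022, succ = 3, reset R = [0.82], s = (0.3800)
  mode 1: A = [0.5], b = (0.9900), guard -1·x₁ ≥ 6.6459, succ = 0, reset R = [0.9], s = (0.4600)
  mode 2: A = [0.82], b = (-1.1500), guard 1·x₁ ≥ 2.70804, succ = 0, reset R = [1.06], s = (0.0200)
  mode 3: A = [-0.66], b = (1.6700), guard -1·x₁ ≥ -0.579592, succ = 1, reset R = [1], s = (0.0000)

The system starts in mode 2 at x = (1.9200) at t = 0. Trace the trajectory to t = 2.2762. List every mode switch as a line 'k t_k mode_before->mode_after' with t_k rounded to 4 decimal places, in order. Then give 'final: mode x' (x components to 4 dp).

Mode 2: guard c·x = 2.7080 hit at Δt = 1.1284 (t = 1.1284), x⁻ = (2.7080) → reset → x⁺ = (2.8905), jump to mode 0
Mode 0: guard c·x = 3.1602 hit at Δt = 0.7536 (t = 1.8820), x⁻ = (3.1602) → reset → x⁺ = (2.9714), jump to mode 3
Mode 3: flow for 0.3942 to horizon, guard not reached → x = (2.8703)

1 1.1284 2->0
2 1.8820 0->3
final: 3 2.8703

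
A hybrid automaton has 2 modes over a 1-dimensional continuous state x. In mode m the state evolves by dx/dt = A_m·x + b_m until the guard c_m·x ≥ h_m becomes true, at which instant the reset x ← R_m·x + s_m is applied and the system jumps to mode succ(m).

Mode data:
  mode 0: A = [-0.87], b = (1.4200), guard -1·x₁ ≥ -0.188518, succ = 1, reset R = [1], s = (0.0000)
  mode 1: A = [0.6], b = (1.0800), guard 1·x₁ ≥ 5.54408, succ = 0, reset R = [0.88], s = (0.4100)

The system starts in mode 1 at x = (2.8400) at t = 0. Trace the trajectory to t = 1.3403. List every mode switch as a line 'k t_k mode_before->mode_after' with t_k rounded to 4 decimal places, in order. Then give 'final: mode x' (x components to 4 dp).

Mode 1: guard c·x = 5.5441 hit at Δt = 0.7653 (t = 0.7653), x⁻ = (5.5441) → reset → x⁺ = (5.2888), jump to mode 0
Mode 0: flow for 0.5750 to horizon, guard not reached → x = (3.8495)

1 0.7653 1->0
final: 0 3.8495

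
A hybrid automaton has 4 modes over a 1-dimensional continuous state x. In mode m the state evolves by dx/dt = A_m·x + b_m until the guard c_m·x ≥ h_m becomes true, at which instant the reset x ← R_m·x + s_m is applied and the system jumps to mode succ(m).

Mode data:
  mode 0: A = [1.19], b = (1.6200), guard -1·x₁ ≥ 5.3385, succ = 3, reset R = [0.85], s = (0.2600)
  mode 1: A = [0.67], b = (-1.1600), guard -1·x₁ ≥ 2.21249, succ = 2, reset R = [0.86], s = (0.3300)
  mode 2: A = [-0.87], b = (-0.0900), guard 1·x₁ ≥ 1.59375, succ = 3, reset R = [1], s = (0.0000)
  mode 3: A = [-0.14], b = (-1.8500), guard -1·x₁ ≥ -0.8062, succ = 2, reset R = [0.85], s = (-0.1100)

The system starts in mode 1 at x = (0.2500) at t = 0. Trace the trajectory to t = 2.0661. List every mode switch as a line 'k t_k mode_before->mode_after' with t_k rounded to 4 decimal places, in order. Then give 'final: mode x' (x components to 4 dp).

Mode 1: guard c·x = 2.2125 hit at Δt = 1.4615 (t = 1.4615), x⁻ = (-2.2125) → reset → x⁺ = (-1.5727), jump to mode 2
Mode 2: flow for 0.6046 to horizon, guard not reached → x = (-0.9717)

1 1.4615 1->2
final: 2 -0.9717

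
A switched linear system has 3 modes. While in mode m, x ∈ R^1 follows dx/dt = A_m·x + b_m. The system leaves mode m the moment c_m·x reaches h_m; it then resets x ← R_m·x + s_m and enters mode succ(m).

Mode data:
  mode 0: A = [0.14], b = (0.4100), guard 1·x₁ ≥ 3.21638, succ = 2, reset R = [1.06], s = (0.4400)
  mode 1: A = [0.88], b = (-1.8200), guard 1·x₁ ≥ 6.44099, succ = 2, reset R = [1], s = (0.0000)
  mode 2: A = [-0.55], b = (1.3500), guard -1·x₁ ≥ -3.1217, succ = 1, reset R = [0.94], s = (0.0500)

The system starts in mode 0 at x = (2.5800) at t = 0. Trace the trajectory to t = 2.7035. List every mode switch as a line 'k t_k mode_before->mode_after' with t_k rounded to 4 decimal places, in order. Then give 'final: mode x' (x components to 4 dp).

Mode 0: guard c·x = 3.2164 hit at Δt = 0.7809 (t = 0.7809), x⁻ = (3.2164) → reset → x⁺ = (3.8494), jump to mode 2
Mode 2: guard c·x = -3.1217 hit at Δt = 1.3409 (t = 2.1218), x⁻ = (3.1217) → reset → x⁺ = (2.9844), jump to mode 1
Mode 1: flow for 0.5817 to horizon, guard not reached → x = (3.5968)

1 0.7809 0->2
2 2.1218 2->1
final: 1 3.5968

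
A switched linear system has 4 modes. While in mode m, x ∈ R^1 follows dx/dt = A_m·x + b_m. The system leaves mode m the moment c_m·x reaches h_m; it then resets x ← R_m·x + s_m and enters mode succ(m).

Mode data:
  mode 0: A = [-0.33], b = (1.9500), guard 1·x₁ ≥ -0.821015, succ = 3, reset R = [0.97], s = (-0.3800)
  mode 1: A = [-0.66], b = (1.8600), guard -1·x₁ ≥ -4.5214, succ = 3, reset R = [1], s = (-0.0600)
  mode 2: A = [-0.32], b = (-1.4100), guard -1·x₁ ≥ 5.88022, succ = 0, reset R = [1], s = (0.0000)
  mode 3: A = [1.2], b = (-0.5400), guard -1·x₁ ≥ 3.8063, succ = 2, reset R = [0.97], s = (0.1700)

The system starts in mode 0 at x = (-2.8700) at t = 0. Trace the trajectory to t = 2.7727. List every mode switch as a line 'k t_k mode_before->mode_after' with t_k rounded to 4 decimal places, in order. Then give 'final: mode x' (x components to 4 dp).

1 0.8054 0->3
2 1.6071 3->2
final: 2 -3.7974

Mode 0: guard c·x = -0.8210 hit at Δt = 0.8054 (t = 0.8054), x⁻ = (-0.8210) → reset → x⁺ = (-1.1764), jump to mode 3
Mode 3: guard c·x = 3.8063 hit at Δt = 0.8017 (t = 1.6071), x⁻ = (-3.8063) → reset → x⁺ = (-3.5221), jump to mode 2
Mode 2: flow for 1.1656 to horizon, guard not reached → x = (-3.7974)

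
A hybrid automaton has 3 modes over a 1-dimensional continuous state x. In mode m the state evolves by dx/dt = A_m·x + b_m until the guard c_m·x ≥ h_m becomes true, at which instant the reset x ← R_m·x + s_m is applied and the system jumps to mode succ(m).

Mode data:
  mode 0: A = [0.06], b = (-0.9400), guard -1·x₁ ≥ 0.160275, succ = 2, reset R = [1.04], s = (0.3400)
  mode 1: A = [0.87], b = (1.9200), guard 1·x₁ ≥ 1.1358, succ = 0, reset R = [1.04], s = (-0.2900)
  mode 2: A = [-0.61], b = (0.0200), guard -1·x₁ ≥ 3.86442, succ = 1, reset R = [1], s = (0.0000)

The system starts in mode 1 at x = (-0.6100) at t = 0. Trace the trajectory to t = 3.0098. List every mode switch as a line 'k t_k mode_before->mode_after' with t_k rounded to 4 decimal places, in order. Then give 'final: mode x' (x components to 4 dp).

Mode 1: guard c·x = 1.1358 hit at Δt = 0.8491 (t = 0.8491), x⁻ = (1.1358) → reset → x⁺ = (0.8912), jump to mode 0
Mode 0: guard c·x = 0.1603 hit at Δt = 1.1458 (t = 1.9949), x⁻ = (-0.1603) → reset → x⁺ = (0.1733), jump to mode 2
Mode 2: flow for 1.0149 to horizon, guard not reached → x = (0.1085)

1 0.8491 1->0
2 1.9949 0->2
final: 2 0.1085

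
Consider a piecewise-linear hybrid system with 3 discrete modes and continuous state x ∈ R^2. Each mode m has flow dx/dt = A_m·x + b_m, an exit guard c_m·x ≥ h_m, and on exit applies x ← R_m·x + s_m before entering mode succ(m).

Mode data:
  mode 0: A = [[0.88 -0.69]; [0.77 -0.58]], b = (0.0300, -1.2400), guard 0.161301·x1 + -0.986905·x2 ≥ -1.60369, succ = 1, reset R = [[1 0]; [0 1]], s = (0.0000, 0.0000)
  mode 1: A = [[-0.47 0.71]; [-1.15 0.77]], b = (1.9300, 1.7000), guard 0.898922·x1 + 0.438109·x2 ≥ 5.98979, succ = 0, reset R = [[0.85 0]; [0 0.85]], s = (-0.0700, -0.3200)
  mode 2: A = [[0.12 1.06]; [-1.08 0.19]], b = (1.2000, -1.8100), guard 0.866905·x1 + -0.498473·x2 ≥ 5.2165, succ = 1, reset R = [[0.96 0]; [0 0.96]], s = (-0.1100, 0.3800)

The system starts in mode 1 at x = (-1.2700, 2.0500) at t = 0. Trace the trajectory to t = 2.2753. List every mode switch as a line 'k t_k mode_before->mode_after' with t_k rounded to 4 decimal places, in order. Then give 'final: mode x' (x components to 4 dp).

1 1.1022 1->0
final: 0 2.7089 3.2519

Mode 1: guard c·x = 5.9898 hit at Δt = 1.1022 (t = 1.1022), x⁻ = (3.6607, 6.1607) → reset → x⁺ = (3.0416, 4.9166), jump to mode 0
Mode 0: flow for 1.1731 to horizon, guard not reached → x = (2.7089, 3.2519)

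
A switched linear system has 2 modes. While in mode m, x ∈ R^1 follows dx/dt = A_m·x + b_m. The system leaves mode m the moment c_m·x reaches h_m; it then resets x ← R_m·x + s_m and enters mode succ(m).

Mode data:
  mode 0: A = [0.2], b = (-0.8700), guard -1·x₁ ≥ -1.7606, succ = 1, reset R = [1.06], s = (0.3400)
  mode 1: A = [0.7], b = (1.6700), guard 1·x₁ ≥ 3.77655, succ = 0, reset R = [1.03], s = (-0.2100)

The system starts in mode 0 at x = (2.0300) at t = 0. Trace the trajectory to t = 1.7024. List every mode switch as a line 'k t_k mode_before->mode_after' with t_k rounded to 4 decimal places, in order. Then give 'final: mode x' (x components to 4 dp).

Mode 0: guard c·x = -1.7606 hit at Δt = 0.5493 (t = 0.5493), x⁻ = (1.7606) → reset → x⁺ = (2.2062), jump to mode 1
Mode 1: guard c·x = 3.7765 hit at Δt = 0.4202 (t = 0.9695), x⁻ = (3.7766) → reset → x⁺ = (3.6798), jump to mode 0
Mode 0: flow for 0.7329 to horizon, guard not reached → x = (3.5741)

1 0.5493 0->1
2 0.9695 1->0
final: 0 3.5741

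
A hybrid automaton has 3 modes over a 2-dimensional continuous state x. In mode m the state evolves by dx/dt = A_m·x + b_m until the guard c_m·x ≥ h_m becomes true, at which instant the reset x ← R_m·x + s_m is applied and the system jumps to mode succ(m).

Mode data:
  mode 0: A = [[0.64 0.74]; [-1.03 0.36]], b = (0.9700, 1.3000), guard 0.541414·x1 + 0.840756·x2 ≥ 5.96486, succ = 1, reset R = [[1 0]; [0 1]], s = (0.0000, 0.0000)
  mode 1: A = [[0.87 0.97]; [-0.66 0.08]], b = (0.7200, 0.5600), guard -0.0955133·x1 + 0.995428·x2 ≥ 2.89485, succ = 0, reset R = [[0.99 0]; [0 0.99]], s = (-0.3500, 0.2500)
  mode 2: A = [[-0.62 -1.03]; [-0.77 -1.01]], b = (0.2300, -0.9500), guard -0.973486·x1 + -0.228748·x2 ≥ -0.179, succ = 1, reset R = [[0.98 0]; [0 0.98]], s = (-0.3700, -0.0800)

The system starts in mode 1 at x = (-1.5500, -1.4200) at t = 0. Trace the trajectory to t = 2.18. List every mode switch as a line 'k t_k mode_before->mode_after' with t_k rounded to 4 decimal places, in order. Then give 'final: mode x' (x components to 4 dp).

Mode 1: guard c·x = 2.8948 hit at Δt = 1.5428 (t = 1.5428), x⁻ = (-4.0167, 2.5227) → reset → x⁺ = (-4.3265, 2.7475), jump to mode 0
Mode 0: flow for 0.6372 to horizon, guard not reached → x = (-2.9281, 7.2480)

1 1.5428 1->0
final: 0 -2.9281 7.2480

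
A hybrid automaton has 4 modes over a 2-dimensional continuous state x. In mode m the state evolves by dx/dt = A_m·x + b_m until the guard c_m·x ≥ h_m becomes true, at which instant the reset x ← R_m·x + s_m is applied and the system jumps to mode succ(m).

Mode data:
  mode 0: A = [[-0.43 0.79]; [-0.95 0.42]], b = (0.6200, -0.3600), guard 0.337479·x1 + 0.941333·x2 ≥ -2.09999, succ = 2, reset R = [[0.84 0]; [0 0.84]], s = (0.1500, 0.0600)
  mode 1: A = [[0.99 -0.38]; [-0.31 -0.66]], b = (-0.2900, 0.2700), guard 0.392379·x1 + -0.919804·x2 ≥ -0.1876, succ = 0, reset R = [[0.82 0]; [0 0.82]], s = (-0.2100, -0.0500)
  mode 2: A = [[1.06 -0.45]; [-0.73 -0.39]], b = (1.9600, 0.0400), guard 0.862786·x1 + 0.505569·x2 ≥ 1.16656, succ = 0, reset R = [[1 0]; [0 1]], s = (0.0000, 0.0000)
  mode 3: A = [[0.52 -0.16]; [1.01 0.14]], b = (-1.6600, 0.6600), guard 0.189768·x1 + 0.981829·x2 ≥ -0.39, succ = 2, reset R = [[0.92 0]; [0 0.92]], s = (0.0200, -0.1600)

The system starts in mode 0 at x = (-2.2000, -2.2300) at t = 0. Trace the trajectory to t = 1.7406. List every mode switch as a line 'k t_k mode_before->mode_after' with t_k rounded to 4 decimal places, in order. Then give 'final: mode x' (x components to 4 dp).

Mode 0: guard c·x = -2.1000 hit at Δt = 0.8035 (t = 0.8035), x⁻ = (-2.1258, -1.4687) → reset → x⁺ = (-1.6357, -1.1737), jump to mode 2
Mode 2: flow for 0.9371 to horizon, guard not reached → x = (-0.8130, -0.0792)

1 0.8035 0->2
final: 2 -0.8130 -0.0792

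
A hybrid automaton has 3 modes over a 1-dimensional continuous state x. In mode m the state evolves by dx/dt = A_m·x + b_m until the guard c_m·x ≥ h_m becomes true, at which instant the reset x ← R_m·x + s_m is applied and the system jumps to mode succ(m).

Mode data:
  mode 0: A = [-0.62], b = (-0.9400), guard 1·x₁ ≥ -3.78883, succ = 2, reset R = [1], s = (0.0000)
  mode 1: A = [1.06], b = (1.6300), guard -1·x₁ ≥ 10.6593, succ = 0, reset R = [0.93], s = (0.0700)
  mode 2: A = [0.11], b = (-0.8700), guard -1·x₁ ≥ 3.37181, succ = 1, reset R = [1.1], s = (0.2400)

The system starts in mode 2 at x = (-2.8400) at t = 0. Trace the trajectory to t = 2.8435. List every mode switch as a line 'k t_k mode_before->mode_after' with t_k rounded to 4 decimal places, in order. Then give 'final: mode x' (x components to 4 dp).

Mode 2: guard c·x = 3.3718 hit at Δt = 0.4390 (t = 0.4390), x⁻ = (-3.3718) → reset → x⁺ = (-3.4690), jump to mode 1
Mode 1: guard c·x = 10.6593 hit at Δt = 1.4646 (t = 1.9036), x⁻ = (-10.6593) → reset → x⁺ = (-9.8431), jump to mode 0
Mode 0: flow for 0.9399 to horizon, guard not reached → x = (-6.1657)

1 0.4390 2->1
2 1.9036 1->0
final: 0 -6.1657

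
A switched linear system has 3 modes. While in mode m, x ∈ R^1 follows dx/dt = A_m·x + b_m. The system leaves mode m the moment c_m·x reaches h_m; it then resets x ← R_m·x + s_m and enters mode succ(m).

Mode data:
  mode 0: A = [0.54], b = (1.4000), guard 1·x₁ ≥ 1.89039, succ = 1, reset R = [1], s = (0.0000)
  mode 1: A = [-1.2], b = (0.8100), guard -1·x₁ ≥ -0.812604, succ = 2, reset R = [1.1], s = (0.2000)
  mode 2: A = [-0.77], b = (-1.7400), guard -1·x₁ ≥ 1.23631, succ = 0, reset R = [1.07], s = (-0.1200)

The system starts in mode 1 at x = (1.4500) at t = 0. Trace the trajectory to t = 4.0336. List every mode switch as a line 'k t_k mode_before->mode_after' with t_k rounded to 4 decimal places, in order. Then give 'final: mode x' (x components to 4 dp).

1 1.4404 1->2
2 2.9818 2->0
final: 0 -0.5637

Mode 1: guard c·x = -0.8126 hit at Δt = 1.4404 (t = 1.4404), x⁻ = (0.8126) → reset → x⁺ = (1.0939), jump to mode 2
Mode 2: guard c·x = 1.2363 hit at Δt = 1.5414 (t = 2.9818), x⁻ = (-1.2363) → reset → x⁺ = (-1.4429), jump to mode 0
Mode 0: flow for 1.0518 to horizon, guard not reached → x = (-0.5637)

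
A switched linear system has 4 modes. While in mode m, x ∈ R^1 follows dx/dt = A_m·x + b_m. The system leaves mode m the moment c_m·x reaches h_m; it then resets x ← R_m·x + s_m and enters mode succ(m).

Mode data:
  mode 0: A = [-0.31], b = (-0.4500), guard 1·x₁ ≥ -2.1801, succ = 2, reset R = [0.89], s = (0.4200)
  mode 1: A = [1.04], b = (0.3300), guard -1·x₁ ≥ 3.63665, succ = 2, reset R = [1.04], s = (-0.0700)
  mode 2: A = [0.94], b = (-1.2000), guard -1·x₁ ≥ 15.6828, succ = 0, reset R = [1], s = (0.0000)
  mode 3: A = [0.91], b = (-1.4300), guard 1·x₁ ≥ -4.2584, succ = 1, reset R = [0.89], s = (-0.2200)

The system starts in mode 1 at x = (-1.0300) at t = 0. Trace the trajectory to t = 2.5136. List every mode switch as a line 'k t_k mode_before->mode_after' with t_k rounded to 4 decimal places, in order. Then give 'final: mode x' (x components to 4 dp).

1 1.4793 1->2
final: 2 -12.2830

Mode 1: guard c·x = 3.6366 hit at Δt = 1.4793 (t = 1.4793), x⁻ = (-3.6366) → reset → x⁺ = (-3.8521), jump to mode 2
Mode 2: flow for 1.0343 to horizon, guard not reached → x = (-12.2830)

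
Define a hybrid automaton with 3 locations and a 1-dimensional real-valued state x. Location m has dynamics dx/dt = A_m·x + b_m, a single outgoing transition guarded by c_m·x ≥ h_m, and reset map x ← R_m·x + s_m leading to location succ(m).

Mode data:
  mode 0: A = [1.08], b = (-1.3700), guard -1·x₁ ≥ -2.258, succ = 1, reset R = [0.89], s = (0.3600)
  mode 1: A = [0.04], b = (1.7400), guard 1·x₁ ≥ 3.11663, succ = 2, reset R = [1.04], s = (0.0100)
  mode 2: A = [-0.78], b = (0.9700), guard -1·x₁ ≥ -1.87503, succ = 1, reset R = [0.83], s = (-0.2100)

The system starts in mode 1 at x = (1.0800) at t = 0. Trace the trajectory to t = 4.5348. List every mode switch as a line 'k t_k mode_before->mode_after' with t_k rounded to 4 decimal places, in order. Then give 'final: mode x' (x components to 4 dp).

Mode 1: guard c·x = 3.1166 hit at Δt = 1.1168 (t = 1.1168), x⁻ = (3.1166) → reset → x⁺ = (3.2513), jump to mode 2
Mode 2: guard c·x = -1.8750 hit at Δt = 1.4830 (t = 2.5998), x⁻ = (1.8750) → reset → x⁺ = (1.3463), jump to mode 1
Mode 1: guard c·x = 3.1166 hit at Δt = 0.9679 (t = 3.5677), x⁻ = (3.1166) → reset → x⁺ = (3.2513), jump to mode 2
Mode 2: flow for 0.9671 to horizon, guard not reached → x = (2.1879)

1 1.1168 1->2
2 2.5998 2->1
3 3.5677 1->2
final: 2 2.1879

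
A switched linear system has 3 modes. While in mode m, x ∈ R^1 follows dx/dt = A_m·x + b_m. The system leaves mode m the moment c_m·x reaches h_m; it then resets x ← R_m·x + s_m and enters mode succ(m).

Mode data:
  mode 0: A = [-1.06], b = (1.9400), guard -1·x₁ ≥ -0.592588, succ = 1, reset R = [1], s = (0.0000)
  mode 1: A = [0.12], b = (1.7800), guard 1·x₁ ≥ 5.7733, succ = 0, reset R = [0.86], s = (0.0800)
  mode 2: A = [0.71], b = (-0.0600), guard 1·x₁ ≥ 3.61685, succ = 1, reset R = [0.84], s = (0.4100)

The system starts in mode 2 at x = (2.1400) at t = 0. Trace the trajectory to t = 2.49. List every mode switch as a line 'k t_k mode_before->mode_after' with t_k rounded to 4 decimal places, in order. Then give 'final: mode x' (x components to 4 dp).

1 0.7626 2->1
2 1.7603 1->0
final: 0 3.3135

Mode 2: guard c·x = 3.6168 hit at Δt = 0.7626 (t = 0.7626), x⁻ = (3.6168) → reset → x⁺ = (3.4482), jump to mode 1
Mode 1: guard c·x = 5.7733 hit at Δt = 0.9977 (t = 1.7603), x⁻ = (5.7733) → reset → x⁺ = (5.0450), jump to mode 0
Mode 0: flow for 0.7297 to horizon, guard not reached → x = (3.3135)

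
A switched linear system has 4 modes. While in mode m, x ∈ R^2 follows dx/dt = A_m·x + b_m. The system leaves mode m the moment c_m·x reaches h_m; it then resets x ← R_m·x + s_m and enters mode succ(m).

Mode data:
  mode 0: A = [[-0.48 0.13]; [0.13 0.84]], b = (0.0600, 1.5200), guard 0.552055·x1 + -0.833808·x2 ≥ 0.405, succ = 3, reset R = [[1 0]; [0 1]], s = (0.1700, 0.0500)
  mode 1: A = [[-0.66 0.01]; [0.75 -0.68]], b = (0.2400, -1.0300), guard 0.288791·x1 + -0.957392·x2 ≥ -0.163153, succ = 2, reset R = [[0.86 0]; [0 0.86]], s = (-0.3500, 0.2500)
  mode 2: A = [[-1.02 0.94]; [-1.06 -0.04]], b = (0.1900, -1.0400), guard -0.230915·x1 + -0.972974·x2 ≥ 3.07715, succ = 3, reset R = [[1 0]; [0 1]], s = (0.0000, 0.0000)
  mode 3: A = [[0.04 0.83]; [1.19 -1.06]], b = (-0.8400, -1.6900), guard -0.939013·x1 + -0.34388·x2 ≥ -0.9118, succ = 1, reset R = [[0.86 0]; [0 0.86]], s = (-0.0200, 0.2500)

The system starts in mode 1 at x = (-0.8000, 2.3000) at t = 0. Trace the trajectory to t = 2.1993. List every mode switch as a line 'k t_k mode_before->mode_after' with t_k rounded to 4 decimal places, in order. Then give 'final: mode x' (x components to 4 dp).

1 1.0509 1->2
final: 2 -0.1496 -0.5811

Mode 1: guard c·x = -0.1632 hit at Δt = 1.0509 (t = 1.0509), x⁻ = (-0.2110, 0.1068) → reset → x⁺ = (-0.5315, 0.3418), jump to mode 2
Mode 2: flow for 1.1484 to horizon, guard not reached → x = (-0.1496, -0.5811)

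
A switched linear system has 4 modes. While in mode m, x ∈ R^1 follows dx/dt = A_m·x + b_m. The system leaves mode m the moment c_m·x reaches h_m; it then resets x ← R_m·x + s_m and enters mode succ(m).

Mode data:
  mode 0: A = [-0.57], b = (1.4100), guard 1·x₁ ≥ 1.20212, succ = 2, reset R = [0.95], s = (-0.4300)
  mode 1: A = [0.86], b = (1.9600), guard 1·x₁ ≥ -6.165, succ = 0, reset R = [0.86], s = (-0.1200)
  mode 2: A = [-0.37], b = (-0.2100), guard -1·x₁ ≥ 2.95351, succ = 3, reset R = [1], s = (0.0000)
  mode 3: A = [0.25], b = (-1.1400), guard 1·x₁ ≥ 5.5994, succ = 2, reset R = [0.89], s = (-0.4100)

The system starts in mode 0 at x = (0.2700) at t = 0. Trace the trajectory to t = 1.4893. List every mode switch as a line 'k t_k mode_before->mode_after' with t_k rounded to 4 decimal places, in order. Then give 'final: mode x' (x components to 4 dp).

1 0.9647 0->2
final: 2 0.4863

Mode 0: guard c·x = 1.2021 hit at Δt = 0.9647 (t = 0.9647), x⁻ = (1.2021) → reset → x⁺ = (0.7120), jump to mode 2
Mode 2: flow for 0.5246 to horizon, guard not reached → x = (0.4863)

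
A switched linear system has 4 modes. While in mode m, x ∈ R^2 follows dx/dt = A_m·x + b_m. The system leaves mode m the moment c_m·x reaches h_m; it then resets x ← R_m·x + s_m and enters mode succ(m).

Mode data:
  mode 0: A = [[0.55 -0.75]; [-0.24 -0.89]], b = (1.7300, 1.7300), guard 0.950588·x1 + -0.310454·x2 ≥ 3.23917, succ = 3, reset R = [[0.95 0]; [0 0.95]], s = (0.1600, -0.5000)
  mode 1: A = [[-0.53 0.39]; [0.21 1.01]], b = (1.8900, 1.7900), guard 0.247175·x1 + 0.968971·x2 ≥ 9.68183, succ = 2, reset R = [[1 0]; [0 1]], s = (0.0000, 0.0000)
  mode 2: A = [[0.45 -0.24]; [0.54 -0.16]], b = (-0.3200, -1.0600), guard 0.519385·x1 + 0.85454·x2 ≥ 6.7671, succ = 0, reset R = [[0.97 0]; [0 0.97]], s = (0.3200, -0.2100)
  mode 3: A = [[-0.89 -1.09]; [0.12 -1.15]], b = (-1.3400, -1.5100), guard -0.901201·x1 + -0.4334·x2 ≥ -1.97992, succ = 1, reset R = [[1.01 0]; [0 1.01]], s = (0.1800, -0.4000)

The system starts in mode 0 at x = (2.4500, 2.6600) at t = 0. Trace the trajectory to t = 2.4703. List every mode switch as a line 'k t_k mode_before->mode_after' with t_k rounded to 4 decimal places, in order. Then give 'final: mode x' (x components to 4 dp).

1 0.8655 0->3
2 1.2738 3->1
final: 1 3.6853 5.4187

Mode 0: guard c·x = 3.2392 hit at Δt = 0.8655 (t = 0.8655), x⁻ = (3.9985, 1.8094) → reset → x⁺ = (3.9586, 1.2190), jump to mode 3
Mode 3: guard c·x = -1.9799 hit at Δt = 0.4083 (t = 1.2738), x⁻ = (2.0140, 0.3805) → reset → x⁺ = (2.2141, -0.0157), jump to mode 1
Mode 1: flow for 1.1965 to horizon, guard not reached → x = (3.6853, 5.4187)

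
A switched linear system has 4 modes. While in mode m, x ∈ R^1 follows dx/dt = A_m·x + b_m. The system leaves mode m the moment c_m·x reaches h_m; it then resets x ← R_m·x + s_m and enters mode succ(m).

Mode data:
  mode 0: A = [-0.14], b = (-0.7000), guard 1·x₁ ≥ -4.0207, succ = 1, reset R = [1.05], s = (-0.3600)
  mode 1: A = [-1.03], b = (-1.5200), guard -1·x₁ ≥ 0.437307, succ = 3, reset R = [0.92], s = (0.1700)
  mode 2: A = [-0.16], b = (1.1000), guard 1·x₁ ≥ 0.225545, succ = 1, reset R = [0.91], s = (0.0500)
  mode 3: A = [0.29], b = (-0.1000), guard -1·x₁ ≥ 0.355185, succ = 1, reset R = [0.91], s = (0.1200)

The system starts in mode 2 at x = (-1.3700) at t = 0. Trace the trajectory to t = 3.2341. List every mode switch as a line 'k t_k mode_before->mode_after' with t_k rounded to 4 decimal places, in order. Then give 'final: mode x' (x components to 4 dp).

1 1.3442 2->1
2 1.8403 1->3
3 2.5058 3->1
4 2.7032 1->3
final: 3 -0.3284

Mode 2: guard c·x = 0.2255 hit at Δt = 1.3442 (t = 1.3442), x⁻ = (0.2255) → reset → x⁺ = (0.2552), jump to mode 1
Mode 1: guard c·x = 0.4373 hit at Δt = 0.4961 (t = 1.8403), x⁻ = (-0.4373) → reset → x⁺ = (-0.2323), jump to mode 3
Mode 3: guard c·x = 0.3552 hit at Δt = 0.6655 (t = 2.5058), x⁻ = (-0.3552) → reset → x⁺ = (-0.2032), jump to mode 1
Mode 1: guard c·x = 0.4373 hit at Δt = 0.1974 (t = 2.7032), x⁻ = (-0.4373) → reset → x⁺ = (-0.2323), jump to mode 3
Mode 3: flow for 0.5309 to horizon, guard not reached → x = (-0.3284)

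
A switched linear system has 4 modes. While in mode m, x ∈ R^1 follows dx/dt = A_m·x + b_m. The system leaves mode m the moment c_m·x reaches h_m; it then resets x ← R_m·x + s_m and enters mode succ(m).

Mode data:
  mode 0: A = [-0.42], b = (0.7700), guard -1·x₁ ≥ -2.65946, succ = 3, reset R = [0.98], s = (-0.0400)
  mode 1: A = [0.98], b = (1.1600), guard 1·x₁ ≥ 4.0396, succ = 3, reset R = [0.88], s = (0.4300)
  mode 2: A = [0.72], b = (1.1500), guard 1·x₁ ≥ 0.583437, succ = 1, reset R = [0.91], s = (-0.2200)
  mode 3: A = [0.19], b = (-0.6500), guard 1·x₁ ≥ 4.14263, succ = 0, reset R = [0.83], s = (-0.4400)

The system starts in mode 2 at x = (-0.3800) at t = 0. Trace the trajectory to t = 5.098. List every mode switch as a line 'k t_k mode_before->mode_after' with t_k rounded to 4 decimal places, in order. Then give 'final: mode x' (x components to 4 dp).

1 0.8098 2->1
2 2.0866 1->3
3 3.3853 3->0
4 4.2038 0->3
final: 3 2.4080

Mode 2: guard c·x = 0.5834 hit at Δt = 0.8098 (t = 0.8098), x⁻ = (0.5834) → reset → x⁺ = (0.3109), jump to mode 1
Mode 1: guard c·x = 4.0396 hit at Δt = 1.2768 (t = 2.0866), x⁻ = (4.0396) → reset → x⁺ = (3.9848), jump to mode 3
Mode 3: guard c·x = 4.1426 hit at Δt = 1.2987 (t = 3.3853), x⁻ = (4.1426) → reset → x⁺ = (2.9984), jump to mode 0
Mode 0: guard c·x = -2.6595 hit at Δt = 0.8185 (t = 4.2038), x⁻ = (2.6595) → reset → x⁺ = (2.5663), jump to mode 3
Mode 3: flow for 0.8942 to horizon, guard not reached → x = (2.4080)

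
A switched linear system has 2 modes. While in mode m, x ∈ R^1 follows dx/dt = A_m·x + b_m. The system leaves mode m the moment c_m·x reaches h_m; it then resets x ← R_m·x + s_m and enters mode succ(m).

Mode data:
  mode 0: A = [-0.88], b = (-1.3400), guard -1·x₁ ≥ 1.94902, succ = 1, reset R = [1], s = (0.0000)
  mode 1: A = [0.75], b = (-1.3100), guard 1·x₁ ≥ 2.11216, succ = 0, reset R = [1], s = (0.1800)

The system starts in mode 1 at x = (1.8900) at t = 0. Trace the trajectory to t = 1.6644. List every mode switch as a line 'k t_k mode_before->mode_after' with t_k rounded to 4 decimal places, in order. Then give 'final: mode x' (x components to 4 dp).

1 1.2481 1->0
final: 0 1.1220

Mode 1: guard c·x = 2.1122 hit at Δt = 1.2481 (t = 1.2481), x⁻ = (2.1122) → reset → x⁺ = (2.2922), jump to mode 0
Mode 0: flow for 0.4163 to horizon, guard not reached → x = (1.1220)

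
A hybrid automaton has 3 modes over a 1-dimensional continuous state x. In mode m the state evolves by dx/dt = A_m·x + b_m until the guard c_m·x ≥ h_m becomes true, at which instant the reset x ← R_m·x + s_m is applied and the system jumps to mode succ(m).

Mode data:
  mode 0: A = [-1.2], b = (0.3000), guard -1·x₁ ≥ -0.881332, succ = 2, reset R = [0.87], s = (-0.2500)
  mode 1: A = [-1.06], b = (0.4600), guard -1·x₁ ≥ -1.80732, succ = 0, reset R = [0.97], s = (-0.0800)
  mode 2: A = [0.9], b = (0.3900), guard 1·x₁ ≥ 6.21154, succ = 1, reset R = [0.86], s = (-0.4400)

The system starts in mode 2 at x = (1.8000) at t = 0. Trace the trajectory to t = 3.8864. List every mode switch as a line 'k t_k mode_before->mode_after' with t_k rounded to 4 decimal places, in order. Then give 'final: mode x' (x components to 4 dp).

Mode 2: guard c·x = 6.2115 hit at Δt = 1.2115 (t = 1.2115), x⁻ = (6.2115) → reset → x⁺ = (4.9019), jump to mode 1
Mode 1: guard c·x = -1.8073 hit at Δt = 1.1129 (t = 2.3244), x⁻ = (1.8073) → reset → x⁺ = (1.6731), jump to mode 0
Mode 0: guard c·x = -0.8813 hit at Δt = 0.6773 (t = 3.0017), x⁻ = (0.8813) → reset → x⁺ = (0.5168), jump to mode 2
Mode 2: flow for 0.8847 to horizon, guard not reached → x = (1.6732)

1 1.2115 2->1
2 2.3244 1->0
3 3.0017 0->2
final: 2 1.6732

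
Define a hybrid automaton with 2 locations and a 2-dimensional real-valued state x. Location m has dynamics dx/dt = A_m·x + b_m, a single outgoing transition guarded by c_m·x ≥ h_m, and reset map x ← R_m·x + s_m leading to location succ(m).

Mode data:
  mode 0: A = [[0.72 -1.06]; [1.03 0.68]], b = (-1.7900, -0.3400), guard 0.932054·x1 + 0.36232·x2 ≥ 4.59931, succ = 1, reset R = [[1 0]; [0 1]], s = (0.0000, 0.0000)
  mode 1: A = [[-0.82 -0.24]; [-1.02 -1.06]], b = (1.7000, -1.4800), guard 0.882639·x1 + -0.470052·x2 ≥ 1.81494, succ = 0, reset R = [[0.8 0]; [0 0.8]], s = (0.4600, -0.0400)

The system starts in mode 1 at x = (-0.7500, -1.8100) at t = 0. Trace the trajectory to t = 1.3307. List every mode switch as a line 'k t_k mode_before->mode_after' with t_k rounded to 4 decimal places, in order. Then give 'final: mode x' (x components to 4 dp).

1 0.9869 1->0
final: 0 1.6161 -1.4359

Mode 1: guard c·x = 1.8149 hit at Δt = 0.9869 (t = 0.9869), x⁻ = (1.0880, -1.8181) → reset → x⁺ = (1.3304, -1.4945), jump to mode 0
Mode 0: flow for 0.3438 to horizon, guard not reached → x = (1.6161, -1.4359)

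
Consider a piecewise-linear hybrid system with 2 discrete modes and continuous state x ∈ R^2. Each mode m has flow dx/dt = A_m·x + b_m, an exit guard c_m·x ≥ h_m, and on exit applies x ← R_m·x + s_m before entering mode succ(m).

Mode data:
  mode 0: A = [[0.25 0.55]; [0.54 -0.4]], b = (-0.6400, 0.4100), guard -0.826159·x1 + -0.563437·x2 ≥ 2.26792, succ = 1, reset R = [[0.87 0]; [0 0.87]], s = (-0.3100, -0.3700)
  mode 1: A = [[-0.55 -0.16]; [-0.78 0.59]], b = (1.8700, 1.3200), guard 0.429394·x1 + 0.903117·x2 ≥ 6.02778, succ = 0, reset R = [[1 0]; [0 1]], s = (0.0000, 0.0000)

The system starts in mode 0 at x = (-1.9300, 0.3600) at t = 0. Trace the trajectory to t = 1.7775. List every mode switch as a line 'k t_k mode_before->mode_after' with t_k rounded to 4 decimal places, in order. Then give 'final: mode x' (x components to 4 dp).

Mode 0: guard c·x = 2.2679 hit at Δt = 0.6142 (t = 0.6142), x⁻ = (-2.6337, -0.1634) → reset → x⁺ = (-2.6013, -0.5122), jump to mode 1
Mode 1: flow for 1.1633 to horizon, guard not reached → x = (0.0524, 2.7990)

1 0.6142 0->1
final: 1 0.0524 2.7990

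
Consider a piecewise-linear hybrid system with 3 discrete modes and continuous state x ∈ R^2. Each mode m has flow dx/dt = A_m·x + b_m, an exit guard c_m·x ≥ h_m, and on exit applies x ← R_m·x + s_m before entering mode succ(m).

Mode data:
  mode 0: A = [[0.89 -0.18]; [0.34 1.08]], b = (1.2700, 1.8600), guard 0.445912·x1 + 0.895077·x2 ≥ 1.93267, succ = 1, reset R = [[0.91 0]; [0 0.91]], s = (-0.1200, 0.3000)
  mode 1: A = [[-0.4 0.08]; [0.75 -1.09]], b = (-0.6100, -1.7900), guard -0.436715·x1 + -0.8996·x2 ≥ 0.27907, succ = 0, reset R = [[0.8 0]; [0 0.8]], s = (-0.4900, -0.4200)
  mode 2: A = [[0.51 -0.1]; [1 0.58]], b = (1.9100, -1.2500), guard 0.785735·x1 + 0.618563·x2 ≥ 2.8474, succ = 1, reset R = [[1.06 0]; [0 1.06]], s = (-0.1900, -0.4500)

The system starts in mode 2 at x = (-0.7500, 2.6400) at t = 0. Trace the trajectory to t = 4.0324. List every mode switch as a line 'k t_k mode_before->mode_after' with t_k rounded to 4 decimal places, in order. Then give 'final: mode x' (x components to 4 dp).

1 1.1260 2->1
2 2.4384 1->0
3 3.5034 0->1
final: 1 0.4762 0.4680

Mode 2: guard c·x = 2.8474 hit at Δt = 1.1260 (t = 1.1260), x⁻ = (1.1696, 3.1176) → reset → x⁺ = (1.0497, 2.8546), jump to mode 1
Mode 1: guard c·x = 0.2791 hit at Δt = 1.3124 (t = 2.4384), x⁻ = (0.0660, -0.3423) → reset → x⁺ = (-0.4372, -0.6938), jump to mode 0
Mode 0: guard c·x = 1.9327 hit at Δt = 1.0650 (t = 3.5034), x⁻ = (1.1193, 1.6016) → reset → x⁺ = (0.8986, 1.7574), jump to mode 1
Mode 1: flow for 0.5290 to horizon, guard not reached → x = (0.4762, 0.4680)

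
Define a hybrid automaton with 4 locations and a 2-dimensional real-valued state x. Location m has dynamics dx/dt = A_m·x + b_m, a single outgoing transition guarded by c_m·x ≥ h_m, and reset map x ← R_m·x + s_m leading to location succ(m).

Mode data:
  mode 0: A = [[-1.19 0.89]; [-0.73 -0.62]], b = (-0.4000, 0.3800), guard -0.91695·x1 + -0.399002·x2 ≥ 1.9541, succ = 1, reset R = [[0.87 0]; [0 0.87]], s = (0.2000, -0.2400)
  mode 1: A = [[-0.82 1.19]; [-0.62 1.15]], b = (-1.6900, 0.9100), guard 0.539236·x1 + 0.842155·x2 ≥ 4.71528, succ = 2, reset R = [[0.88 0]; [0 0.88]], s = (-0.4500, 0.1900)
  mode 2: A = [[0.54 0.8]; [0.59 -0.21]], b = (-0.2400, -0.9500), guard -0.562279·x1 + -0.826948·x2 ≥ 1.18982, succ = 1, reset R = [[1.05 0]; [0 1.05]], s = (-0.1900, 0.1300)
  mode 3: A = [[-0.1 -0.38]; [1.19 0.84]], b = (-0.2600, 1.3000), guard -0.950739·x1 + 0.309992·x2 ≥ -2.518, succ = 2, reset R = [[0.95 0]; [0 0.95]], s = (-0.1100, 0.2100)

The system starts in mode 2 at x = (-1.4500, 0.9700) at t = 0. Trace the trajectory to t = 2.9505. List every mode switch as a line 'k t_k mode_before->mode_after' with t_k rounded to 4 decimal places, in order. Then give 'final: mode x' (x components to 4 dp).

1 0.5635 2->1
2 1.8286 1->2
final: 2 4.7493 4.2346

Mode 2: guard c·x = 1.1898 hit at Δt = 0.5635 (t = 0.5635), x⁻ = (-1.8927, -0.1519) → reset → x⁺ = (-2.1774, -0.0295), jump to mode 1
Mode 1: guard c·x = 4.7153 hit at Δt = 1.2651 (t = 1.8286), x⁻ = (0.3747, 5.3591) → reset → x⁺ = (-0.1203, 4.9061), jump to mode 2
Mode 2: flow for 1.1219 to horizon, guard not reached → x = (4.7493, 4.2346)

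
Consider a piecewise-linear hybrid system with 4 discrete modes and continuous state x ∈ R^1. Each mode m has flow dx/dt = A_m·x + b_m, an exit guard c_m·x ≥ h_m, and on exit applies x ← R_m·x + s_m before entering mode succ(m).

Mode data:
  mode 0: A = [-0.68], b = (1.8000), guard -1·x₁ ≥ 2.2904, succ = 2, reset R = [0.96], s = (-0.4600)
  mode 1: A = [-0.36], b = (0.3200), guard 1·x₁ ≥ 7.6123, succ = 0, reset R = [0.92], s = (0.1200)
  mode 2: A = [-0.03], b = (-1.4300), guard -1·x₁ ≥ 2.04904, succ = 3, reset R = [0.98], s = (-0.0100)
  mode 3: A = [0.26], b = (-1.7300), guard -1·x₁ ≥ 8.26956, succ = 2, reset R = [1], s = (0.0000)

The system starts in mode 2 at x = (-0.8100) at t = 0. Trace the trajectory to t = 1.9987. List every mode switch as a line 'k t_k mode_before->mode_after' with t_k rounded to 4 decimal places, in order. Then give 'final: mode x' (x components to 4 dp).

Mode 2: guard c·x = 2.0490 hit at Δt = 0.8933 (t = 0.8933), x⁻ = (-2.0490) → reset → x⁺ = (-2.0181), jump to mode 3
Mode 3: flow for 1.1054 to horizon, guard not reached → x = (-4.9055)

1 0.8933 2->3
final: 3 -4.9055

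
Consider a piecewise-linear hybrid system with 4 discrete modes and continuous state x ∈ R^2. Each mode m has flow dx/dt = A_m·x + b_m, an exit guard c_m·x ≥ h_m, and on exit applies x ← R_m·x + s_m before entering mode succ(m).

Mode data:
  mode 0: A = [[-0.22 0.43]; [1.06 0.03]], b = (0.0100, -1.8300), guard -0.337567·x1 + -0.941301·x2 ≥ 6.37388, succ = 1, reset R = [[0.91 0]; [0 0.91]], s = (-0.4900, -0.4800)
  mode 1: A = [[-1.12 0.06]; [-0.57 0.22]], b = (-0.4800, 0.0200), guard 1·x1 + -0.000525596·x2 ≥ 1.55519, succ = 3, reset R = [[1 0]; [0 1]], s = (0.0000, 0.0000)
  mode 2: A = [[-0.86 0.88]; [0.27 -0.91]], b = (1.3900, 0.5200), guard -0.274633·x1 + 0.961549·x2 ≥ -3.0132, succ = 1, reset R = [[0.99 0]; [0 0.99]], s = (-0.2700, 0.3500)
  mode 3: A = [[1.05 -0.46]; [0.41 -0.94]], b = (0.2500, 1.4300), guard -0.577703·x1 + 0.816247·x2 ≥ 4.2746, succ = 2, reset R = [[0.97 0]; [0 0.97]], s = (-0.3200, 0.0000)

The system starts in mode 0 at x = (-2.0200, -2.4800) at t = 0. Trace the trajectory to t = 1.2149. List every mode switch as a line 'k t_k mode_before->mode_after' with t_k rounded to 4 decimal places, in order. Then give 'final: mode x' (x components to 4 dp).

Mode 0: guard c·x = 6.3739 hit at Δt = 0.7263 (t = 0.7263), x⁻ = (-2.8949, -5.7332) → reset → x⁺ = (-3.1243, -5.6972), jump to mode 1
Mode 1: flow for 0.4886 to horizon, guard not reached → x = (-2.1148, -5.5739)

1 0.7263 0->1
final: 1 -2.1148 -5.5739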